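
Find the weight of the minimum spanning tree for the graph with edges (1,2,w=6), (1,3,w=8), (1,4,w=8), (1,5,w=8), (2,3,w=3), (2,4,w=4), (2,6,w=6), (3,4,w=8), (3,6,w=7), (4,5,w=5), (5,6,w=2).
20 (MST edges: (1,2,w=6), (2,3,w=3), (2,4,w=4), (4,5,w=5), (5,6,w=2); sum of weights 6 + 3 + 4 + 5 + 2 = 20)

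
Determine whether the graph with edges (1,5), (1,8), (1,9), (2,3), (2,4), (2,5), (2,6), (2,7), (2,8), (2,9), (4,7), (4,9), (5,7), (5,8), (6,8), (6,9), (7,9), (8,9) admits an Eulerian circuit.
No (6 vertices have odd degree: {1, 2, 3, 4, 6, 8}; Eulerian circuit requires 0)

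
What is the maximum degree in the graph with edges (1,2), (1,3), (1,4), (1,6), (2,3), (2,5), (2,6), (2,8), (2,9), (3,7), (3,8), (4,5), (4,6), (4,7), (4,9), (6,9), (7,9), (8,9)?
6 (attained at vertex 2)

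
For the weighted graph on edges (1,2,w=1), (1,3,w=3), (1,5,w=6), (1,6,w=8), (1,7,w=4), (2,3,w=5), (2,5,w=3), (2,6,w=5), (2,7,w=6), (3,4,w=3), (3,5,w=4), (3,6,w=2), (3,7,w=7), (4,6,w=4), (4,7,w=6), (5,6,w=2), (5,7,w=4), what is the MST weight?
15 (MST edges: (1,2,w=1), (1,3,w=3), (1,7,w=4), (3,4,w=3), (3,6,w=2), (5,6,w=2); sum of weights 1 + 3 + 4 + 3 + 2 + 2 = 15)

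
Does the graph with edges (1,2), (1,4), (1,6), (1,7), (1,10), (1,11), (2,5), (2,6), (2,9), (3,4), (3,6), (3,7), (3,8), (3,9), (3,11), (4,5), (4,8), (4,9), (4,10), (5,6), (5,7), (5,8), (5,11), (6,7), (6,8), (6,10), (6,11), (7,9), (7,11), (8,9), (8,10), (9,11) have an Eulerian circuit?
Yes (the graph is connected and all 11 vertices have even degree)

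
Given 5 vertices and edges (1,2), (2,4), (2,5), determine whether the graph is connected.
No, it has 2 components: {1, 2, 4, 5}, {3}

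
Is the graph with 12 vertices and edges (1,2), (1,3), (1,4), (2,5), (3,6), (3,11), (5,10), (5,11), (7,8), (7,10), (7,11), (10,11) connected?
No, it has 3 components: {1, 2, 3, 4, 5, 6, 7, 8, 10, 11}, {9}, {12}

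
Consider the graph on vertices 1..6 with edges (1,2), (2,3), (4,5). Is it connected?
No, it has 3 components: {1, 2, 3}, {4, 5}, {6}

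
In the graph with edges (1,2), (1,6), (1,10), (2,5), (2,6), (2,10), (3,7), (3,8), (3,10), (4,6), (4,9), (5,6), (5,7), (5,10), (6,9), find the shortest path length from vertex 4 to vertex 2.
2 (path: 4 -> 6 -> 2, 2 edges)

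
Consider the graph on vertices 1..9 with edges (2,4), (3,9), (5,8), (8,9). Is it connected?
No, it has 5 components: {1}, {2, 4}, {3, 5, 8, 9}, {6}, {7}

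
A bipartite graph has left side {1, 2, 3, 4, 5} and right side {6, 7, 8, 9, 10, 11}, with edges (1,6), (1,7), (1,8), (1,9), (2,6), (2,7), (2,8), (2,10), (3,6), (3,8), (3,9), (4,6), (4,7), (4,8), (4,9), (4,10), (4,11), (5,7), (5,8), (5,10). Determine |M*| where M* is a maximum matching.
5 (matching: (1,9), (2,10), (3,8), (4,11), (5,7); upper bound min(|L|,|R|) = min(5,6) = 5)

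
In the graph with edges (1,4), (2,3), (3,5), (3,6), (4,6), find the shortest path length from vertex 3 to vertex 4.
2 (path: 3 -> 6 -> 4, 2 edges)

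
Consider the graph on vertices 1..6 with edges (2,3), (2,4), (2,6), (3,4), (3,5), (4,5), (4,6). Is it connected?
No, it has 2 components: {1}, {2, 3, 4, 5, 6}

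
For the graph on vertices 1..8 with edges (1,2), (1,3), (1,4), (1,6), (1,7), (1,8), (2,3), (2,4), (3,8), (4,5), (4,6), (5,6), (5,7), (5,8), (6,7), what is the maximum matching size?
4 (matching: (1,3), (2,4), (5,8), (6,7); upper bound floor(n/2) = floor(8/2) = 4)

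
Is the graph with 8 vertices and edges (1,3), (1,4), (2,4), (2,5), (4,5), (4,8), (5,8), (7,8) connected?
No, it has 2 components: {1, 2, 3, 4, 5, 7, 8}, {6}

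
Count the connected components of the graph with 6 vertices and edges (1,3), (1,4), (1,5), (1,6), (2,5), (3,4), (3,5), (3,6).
1 (components: {1, 2, 3, 4, 5, 6})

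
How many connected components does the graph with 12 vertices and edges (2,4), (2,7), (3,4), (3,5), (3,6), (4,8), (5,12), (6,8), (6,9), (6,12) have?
4 (components: {1}, {2, 3, 4, 5, 6, 7, 8, 9, 12}, {10}, {11})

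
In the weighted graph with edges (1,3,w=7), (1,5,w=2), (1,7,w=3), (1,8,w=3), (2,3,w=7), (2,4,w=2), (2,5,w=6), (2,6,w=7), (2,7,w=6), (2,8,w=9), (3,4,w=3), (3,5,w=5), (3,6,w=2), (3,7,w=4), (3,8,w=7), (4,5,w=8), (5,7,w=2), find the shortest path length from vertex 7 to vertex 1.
3 (path: 7 -> 1; weights 3 = 3)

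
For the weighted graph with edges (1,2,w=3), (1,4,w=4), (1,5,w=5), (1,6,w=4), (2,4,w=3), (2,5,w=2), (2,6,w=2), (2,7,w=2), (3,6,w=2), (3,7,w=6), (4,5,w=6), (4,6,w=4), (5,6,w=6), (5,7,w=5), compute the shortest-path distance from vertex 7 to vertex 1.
5 (path: 7 -> 2 -> 1; weights 2 + 3 = 5)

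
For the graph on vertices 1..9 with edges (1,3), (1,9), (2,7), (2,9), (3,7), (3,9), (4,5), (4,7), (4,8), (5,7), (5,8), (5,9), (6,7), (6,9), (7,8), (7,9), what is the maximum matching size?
4 (matching: (1,3), (4,5), (6,9), (7,8); upper bound floor(n/2) = floor(9/2) = 4)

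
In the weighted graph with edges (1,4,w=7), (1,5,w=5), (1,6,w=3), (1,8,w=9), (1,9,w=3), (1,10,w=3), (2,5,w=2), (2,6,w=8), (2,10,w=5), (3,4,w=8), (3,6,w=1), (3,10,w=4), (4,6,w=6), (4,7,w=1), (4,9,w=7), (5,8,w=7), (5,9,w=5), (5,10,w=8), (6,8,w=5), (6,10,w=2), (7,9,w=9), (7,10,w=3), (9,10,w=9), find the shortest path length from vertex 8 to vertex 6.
5 (path: 8 -> 6; weights 5 = 5)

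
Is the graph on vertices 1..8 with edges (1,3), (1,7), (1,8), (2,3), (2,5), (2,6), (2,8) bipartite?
Yes. Partition: {1, 2, 4}, {3, 5, 6, 7, 8}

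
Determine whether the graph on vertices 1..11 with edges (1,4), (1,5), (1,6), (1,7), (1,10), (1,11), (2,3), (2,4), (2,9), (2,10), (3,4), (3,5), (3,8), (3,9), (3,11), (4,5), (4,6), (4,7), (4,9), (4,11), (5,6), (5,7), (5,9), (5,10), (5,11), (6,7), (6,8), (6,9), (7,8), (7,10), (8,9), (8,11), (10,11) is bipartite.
No (odd cycle of length 3: 5 -> 1 -> 7 -> 5)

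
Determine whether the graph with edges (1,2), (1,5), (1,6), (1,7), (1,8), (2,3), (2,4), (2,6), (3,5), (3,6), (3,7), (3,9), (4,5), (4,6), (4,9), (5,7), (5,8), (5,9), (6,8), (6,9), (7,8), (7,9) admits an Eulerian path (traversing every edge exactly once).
No (4 vertices have odd degree: {1, 3, 7, 9}; Eulerian path requires 0 or 2)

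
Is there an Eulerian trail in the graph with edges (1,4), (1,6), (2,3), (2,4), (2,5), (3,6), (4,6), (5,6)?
Yes (the graph is connected and exactly 2 vertices have odd degree: {2, 4}; any Eulerian path must start and end at those)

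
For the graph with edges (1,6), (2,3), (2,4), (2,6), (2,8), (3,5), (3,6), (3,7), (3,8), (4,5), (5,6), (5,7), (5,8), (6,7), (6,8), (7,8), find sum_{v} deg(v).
32 (handshake: sum of degrees = 2|E| = 2 x 16 = 32)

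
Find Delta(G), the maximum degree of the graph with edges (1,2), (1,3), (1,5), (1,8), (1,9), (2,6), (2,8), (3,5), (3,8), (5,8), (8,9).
5 (attained at vertices 1, 8)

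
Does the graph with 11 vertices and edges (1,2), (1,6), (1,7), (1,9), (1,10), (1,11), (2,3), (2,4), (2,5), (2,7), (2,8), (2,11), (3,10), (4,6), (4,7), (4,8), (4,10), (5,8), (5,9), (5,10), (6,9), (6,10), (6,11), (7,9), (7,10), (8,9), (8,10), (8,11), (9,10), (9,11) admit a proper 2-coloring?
No (odd cycle of length 3: 10 -> 1 -> 6 -> 10)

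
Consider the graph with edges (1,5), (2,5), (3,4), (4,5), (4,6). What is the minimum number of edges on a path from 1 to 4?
2 (path: 1 -> 5 -> 4, 2 edges)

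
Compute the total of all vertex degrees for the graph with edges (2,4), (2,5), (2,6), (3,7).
8 (handshake: sum of degrees = 2|E| = 2 x 4 = 8)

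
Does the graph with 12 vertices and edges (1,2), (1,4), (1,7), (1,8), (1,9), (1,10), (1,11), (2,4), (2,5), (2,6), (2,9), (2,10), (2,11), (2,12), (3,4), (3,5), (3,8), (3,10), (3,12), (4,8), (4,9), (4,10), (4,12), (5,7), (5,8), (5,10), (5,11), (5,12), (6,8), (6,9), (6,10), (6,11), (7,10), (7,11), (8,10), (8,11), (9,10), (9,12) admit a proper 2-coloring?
No (odd cycle of length 3: 9 -> 1 -> 2 -> 9)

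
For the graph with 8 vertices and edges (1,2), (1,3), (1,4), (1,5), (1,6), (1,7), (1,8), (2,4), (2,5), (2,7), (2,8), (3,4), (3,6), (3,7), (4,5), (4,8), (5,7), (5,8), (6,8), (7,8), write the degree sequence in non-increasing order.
[7, 6, 5, 5, 5, 5, 4, 3] (degrees: deg(1)=7, deg(2)=5, deg(3)=4, deg(4)=5, deg(5)=5, deg(6)=3, deg(7)=5, deg(8)=6)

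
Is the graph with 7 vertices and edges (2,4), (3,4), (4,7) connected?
No, it has 4 components: {1}, {2, 3, 4, 7}, {5}, {6}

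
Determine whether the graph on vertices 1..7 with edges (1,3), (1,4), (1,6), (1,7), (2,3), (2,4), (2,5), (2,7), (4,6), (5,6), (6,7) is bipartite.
No (odd cycle of length 3: 7 -> 1 -> 6 -> 7)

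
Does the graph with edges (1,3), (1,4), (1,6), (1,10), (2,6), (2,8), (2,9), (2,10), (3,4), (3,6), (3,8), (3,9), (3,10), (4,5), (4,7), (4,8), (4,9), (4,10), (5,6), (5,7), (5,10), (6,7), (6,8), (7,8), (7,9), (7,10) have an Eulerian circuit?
No (2 vertices have odd degree: {4, 8}; Eulerian circuit requires 0)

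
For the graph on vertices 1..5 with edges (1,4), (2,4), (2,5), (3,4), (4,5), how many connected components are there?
1 (components: {1, 2, 3, 4, 5})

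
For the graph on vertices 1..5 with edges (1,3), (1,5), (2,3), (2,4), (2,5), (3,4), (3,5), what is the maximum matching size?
2 (matching: (2,5), (3,4); upper bound floor(n/2) = floor(5/2) = 2)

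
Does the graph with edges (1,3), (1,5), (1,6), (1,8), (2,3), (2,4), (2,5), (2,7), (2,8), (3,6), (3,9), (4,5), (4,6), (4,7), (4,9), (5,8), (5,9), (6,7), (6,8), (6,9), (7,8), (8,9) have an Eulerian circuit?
No (4 vertices have odd degree: {2, 4, 5, 9}; Eulerian circuit requires 0)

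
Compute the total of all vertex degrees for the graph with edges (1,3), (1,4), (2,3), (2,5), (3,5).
10 (handshake: sum of degrees = 2|E| = 2 x 5 = 10)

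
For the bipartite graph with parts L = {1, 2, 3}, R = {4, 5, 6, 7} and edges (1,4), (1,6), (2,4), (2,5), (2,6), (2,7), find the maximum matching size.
2 (matching: (1,6), (2,7); upper bound min(|L|,|R|) = min(3,4) = 3)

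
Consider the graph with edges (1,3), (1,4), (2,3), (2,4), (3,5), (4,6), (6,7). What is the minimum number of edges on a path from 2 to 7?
3 (path: 2 -> 4 -> 6 -> 7, 3 edges)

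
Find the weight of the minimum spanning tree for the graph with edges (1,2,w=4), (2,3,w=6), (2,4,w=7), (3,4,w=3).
13 (MST edges: (1,2,w=4), (2,3,w=6), (3,4,w=3); sum of weights 4 + 6 + 3 = 13)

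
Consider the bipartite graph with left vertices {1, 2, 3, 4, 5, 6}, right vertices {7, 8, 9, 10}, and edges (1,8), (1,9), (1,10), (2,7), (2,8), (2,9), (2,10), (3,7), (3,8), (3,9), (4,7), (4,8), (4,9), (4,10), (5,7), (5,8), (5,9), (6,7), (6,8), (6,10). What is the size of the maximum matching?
4 (matching: (1,10), (2,9), (3,8), (4,7); upper bound min(|L|,|R|) = min(6,4) = 4)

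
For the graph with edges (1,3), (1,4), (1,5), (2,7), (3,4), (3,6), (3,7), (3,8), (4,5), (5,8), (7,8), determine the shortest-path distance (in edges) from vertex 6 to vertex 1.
2 (path: 6 -> 3 -> 1, 2 edges)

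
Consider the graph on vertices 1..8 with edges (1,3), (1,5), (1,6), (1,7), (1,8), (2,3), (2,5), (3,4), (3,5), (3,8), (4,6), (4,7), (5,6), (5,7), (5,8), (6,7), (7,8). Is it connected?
Yes (BFS from 1 visits [1, 3, 5, 6, 7, 8, 2, 4] — all 8 vertices reached)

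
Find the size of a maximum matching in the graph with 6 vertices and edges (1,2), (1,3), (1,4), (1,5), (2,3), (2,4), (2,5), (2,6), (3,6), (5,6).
3 (matching: (1,5), (2,4), (3,6); upper bound floor(n/2) = floor(6/2) = 3)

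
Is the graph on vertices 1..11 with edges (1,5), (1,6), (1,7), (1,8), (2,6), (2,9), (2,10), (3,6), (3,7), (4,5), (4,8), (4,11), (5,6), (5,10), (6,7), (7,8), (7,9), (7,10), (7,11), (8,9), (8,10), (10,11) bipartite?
No (odd cycle of length 3: 6 -> 1 -> 7 -> 6)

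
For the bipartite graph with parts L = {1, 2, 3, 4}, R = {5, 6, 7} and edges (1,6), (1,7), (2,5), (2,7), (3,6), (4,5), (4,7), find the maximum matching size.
3 (matching: (1,7), (2,5), (3,6); upper bound min(|L|,|R|) = min(4,3) = 3)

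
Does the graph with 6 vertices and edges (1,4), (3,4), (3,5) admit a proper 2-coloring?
Yes. Partition: {1, 2, 3, 6}, {4, 5}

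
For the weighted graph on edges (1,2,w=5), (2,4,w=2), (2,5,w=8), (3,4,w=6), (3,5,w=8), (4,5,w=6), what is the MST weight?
19 (MST edges: (1,2,w=5), (2,4,w=2), (3,4,w=6), (4,5,w=6); sum of weights 5 + 2 + 6 + 6 = 19)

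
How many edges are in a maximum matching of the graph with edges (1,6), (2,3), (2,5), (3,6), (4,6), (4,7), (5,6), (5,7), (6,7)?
3 (matching: (2,5), (3,6), (4,7); upper bound floor(n/2) = floor(7/2) = 3)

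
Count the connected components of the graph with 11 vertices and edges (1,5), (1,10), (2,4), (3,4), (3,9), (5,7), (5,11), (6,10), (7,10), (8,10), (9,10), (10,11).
1 (components: {1, 2, 3, 4, 5, 6, 7, 8, 9, 10, 11})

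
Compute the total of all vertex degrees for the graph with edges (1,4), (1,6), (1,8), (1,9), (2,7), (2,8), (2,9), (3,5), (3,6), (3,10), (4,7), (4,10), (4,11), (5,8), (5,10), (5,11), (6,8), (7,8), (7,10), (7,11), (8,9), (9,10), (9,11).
46 (handshake: sum of degrees = 2|E| = 2 x 23 = 46)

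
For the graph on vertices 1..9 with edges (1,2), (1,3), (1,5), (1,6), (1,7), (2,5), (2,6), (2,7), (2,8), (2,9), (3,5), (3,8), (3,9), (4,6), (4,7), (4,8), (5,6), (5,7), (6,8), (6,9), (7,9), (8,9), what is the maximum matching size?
4 (matching: (1,6), (2,9), (3,8), (5,7); upper bound floor(n/2) = floor(9/2) = 4)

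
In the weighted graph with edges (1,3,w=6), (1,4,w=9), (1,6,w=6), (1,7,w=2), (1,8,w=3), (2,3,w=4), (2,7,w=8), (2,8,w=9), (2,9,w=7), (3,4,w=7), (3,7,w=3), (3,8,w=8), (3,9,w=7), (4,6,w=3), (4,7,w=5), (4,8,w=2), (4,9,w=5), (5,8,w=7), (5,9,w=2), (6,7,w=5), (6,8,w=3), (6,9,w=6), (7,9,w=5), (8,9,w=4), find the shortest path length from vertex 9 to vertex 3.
7 (path: 9 -> 3; weights 7 = 7)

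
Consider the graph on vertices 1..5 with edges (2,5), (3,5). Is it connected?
No, it has 3 components: {1}, {2, 3, 5}, {4}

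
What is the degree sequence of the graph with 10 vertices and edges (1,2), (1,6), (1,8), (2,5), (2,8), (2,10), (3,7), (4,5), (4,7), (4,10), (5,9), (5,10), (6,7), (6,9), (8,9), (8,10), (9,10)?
[5, 4, 4, 4, 4, 3, 3, 3, 3, 1] (degrees: deg(1)=3, deg(2)=4, deg(3)=1, deg(4)=3, deg(5)=4, deg(6)=3, deg(7)=3, deg(8)=4, deg(9)=4, deg(10)=5)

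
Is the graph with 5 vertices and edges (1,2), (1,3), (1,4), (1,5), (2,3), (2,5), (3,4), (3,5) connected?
Yes (BFS from 1 visits [1, 2, 3, 4, 5] — all 5 vertices reached)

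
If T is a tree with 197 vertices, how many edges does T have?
196 (A tree on V vertices has V - 1 edges, so 197 - 1 = 196)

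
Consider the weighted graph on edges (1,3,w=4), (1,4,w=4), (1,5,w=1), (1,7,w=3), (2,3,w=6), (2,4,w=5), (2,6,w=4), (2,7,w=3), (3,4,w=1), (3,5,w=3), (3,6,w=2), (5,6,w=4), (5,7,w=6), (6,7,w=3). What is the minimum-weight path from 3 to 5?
3 (path: 3 -> 5; weights 3 = 3)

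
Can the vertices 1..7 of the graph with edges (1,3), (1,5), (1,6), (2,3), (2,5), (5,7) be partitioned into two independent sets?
Yes. Partition: {1, 2, 4, 7}, {3, 5, 6}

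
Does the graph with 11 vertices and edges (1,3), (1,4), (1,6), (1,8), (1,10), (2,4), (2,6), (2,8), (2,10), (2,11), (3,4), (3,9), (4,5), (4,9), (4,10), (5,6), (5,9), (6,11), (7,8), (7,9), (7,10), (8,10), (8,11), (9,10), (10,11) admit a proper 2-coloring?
No (odd cycle of length 3: 10 -> 1 -> 8 -> 10)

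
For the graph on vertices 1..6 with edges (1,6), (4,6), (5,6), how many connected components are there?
3 (components: {1, 4, 5, 6}, {2}, {3})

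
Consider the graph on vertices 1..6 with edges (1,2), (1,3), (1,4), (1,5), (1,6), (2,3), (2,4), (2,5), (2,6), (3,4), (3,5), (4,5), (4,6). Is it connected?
Yes (BFS from 1 visits [1, 2, 3, 4, 5, 6] — all 6 vertices reached)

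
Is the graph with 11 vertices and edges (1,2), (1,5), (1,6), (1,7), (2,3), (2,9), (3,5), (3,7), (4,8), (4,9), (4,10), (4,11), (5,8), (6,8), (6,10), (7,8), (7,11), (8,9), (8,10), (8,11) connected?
Yes (BFS from 1 visits [1, 2, 5, 6, 7, 3, 9, 8, 10, 11, 4] — all 11 vertices reached)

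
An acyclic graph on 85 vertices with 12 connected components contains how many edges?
73 (Each of the 12 component trees on V_i vertices has V_i - 1 edges; summing gives V - C = 85 - 12 = 73)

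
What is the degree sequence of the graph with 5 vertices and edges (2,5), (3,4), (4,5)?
[2, 2, 1, 1, 0] (degrees: deg(1)=0, deg(2)=1, deg(3)=1, deg(4)=2, deg(5)=2)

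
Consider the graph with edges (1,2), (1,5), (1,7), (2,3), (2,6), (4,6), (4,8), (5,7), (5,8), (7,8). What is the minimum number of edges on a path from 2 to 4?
2 (path: 2 -> 6 -> 4, 2 edges)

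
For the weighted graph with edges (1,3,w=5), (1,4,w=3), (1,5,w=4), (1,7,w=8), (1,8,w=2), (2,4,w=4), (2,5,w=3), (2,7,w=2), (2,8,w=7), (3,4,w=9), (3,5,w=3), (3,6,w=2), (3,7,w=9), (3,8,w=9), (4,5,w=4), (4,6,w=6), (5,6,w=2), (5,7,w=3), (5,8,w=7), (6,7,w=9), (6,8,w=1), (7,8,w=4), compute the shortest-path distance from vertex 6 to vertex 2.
5 (path: 6 -> 5 -> 2; weights 2 + 3 = 5)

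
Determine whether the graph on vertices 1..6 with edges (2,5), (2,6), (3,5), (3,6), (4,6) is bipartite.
Yes. Partition: {1, 2, 3, 4}, {5, 6}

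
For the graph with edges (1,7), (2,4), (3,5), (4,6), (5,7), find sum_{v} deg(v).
10 (handshake: sum of degrees = 2|E| = 2 x 5 = 10)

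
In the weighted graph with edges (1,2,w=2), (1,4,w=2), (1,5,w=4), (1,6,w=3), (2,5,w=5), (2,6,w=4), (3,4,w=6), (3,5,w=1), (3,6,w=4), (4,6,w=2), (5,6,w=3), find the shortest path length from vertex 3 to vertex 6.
4 (path: 3 -> 6; weights 4 = 4)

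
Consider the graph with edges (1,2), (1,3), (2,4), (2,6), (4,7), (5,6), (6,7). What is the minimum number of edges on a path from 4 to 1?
2 (path: 4 -> 2 -> 1, 2 edges)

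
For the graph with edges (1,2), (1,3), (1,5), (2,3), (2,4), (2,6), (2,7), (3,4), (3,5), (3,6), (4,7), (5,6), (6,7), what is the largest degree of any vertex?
5 (attained at vertices 2, 3)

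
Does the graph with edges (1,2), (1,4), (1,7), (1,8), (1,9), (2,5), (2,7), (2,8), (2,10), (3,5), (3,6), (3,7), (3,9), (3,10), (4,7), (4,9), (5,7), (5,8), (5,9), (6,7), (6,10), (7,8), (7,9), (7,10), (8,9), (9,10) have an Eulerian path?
No (10 vertices have odd degree: {1, 2, 3, 4, 5, 6, 7, 8, 9, 10}; Eulerian path requires 0 or 2)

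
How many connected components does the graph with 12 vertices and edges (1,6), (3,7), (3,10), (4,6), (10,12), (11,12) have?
6 (components: {1, 4, 6}, {2}, {3, 7, 10, 11, 12}, {5}, {8}, {9})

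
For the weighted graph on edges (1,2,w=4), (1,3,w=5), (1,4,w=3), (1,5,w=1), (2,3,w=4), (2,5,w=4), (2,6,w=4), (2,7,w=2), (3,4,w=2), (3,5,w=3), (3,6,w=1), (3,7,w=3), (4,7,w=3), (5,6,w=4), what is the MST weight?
12 (MST edges: (1,4,w=3), (1,5,w=1), (2,7,w=2), (3,4,w=2), (3,6,w=1), (3,7,w=3); sum of weights 3 + 1 + 2 + 2 + 1 + 3 = 12)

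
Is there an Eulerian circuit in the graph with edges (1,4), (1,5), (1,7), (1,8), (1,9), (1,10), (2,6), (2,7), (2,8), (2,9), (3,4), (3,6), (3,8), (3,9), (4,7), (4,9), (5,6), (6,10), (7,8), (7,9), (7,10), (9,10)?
Yes (the graph is connected and all 10 vertices have even degree)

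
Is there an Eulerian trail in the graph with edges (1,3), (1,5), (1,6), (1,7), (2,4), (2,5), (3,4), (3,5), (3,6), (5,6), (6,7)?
Yes — and in fact it has an Eulerian circuit (the graph is connected and all 7 vertices have even degree)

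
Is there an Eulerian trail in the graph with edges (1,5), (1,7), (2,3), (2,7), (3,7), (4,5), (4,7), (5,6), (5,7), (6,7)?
Yes — and in fact it has an Eulerian circuit (the graph is connected and all 7 vertices have even degree)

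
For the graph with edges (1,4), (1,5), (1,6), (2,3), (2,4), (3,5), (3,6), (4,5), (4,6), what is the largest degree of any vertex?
4 (attained at vertex 4)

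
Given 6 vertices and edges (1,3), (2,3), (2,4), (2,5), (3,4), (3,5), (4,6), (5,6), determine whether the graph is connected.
Yes (BFS from 1 visits [1, 3, 2, 4, 5, 6] — all 6 vertices reached)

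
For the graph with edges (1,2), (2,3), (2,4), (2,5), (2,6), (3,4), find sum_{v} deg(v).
12 (handshake: sum of degrees = 2|E| = 2 x 6 = 12)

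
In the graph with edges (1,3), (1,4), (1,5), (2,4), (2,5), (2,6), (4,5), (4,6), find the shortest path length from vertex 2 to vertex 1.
2 (path: 2 -> 5 -> 1, 2 edges)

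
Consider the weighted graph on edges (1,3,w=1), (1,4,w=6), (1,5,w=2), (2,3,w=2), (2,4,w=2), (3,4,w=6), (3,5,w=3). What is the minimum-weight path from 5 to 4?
7 (path: 5 -> 3 -> 2 -> 4; weights 3 + 2 + 2 = 7)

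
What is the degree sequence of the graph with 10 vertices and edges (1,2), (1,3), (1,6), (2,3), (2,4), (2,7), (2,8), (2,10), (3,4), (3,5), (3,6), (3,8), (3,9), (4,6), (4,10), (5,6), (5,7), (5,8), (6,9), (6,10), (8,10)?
[7, 6, 6, 4, 4, 4, 4, 3, 2, 2] (degrees: deg(1)=3, deg(2)=6, deg(3)=7, deg(4)=4, deg(5)=4, deg(6)=6, deg(7)=2, deg(8)=4, deg(9)=2, deg(10)=4)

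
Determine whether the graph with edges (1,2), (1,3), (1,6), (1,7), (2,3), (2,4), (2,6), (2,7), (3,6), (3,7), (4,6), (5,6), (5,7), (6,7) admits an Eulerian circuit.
No (2 vertices have odd degree: {2, 7}; Eulerian circuit requires 0)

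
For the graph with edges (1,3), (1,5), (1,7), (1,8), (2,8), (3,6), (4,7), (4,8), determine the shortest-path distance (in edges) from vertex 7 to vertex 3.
2 (path: 7 -> 1 -> 3, 2 edges)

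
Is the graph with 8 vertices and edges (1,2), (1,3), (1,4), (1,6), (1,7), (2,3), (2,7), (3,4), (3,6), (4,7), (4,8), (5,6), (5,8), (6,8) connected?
Yes (BFS from 1 visits [1, 2, 3, 4, 6, 7, 8, 5] — all 8 vertices reached)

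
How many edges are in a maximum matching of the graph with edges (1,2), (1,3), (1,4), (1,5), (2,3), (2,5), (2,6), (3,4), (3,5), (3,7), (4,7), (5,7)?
3 (matching: (2,6), (3,4), (5,7); upper bound floor(n/2) = floor(7/2) = 3)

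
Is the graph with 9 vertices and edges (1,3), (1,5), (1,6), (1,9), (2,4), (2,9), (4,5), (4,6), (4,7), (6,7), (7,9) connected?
No, it has 2 components: {1, 2, 3, 4, 5, 6, 7, 9}, {8}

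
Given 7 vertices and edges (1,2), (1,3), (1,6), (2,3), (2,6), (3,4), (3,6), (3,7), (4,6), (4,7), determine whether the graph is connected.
No, it has 2 components: {1, 2, 3, 4, 6, 7}, {5}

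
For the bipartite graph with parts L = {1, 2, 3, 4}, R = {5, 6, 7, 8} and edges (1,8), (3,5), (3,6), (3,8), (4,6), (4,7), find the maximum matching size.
3 (matching: (1,8), (3,6), (4,7); upper bound min(|L|,|R|) = min(4,4) = 4)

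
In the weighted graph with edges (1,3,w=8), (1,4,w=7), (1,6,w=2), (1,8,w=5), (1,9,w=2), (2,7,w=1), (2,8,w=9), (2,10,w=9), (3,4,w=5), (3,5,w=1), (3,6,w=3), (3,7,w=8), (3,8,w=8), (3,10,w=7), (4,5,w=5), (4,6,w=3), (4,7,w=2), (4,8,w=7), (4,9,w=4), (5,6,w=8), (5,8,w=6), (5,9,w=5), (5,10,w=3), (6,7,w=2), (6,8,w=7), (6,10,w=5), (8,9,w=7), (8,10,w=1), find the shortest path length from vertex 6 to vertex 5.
4 (path: 6 -> 3 -> 5; weights 3 + 1 = 4)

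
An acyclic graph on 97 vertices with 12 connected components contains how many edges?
85 (Each of the 12 component trees on V_i vertices has V_i - 1 edges; summing gives V - C = 97 - 12 = 85)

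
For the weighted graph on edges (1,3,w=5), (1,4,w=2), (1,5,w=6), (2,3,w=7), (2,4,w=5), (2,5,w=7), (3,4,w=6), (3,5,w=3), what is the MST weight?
15 (MST edges: (1,3,w=5), (1,4,w=2), (2,4,w=5), (3,5,w=3); sum of weights 5 + 2 + 5 + 3 = 15)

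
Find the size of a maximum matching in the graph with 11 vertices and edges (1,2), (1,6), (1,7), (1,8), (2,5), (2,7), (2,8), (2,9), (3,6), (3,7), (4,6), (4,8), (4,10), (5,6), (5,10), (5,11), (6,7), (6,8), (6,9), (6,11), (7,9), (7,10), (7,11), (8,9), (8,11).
5 (matching: (1,8), (2,5), (4,10), (6,11), (7,9); upper bound floor(n/2) = floor(11/2) = 5)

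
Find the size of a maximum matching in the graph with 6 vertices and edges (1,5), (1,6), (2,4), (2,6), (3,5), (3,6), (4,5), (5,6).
3 (matching: (1,6), (2,4), (3,5); upper bound floor(n/2) = floor(6/2) = 3)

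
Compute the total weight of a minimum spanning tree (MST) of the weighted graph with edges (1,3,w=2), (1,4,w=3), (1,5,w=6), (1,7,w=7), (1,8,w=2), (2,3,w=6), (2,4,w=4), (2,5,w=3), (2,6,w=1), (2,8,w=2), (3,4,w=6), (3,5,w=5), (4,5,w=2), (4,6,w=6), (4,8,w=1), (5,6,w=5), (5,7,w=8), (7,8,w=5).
15 (MST edges: (1,3,w=2), (1,8,w=2), (2,6,w=1), (2,8,w=2), (4,5,w=2), (4,8,w=1), (7,8,w=5); sum of weights 2 + 2 + 1 + 2 + 2 + 1 + 5 = 15)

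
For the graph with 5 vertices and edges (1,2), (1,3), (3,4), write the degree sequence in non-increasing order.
[2, 2, 1, 1, 0] (degrees: deg(1)=2, deg(2)=1, deg(3)=2, deg(4)=1, deg(5)=0)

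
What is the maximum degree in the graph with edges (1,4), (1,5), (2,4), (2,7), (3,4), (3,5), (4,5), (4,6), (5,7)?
5 (attained at vertex 4)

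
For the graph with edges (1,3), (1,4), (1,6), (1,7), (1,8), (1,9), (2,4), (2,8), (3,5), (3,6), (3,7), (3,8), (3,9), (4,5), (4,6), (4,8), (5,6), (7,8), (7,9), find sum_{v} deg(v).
38 (handshake: sum of degrees = 2|E| = 2 x 19 = 38)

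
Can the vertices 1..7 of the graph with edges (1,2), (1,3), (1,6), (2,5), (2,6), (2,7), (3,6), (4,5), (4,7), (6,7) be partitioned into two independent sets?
No (odd cycle of length 3: 2 -> 1 -> 6 -> 2)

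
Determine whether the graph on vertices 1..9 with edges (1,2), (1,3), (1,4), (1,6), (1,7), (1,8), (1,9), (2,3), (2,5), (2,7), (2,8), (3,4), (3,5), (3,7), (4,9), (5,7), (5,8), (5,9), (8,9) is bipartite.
No (odd cycle of length 3: 9 -> 1 -> 4 -> 9)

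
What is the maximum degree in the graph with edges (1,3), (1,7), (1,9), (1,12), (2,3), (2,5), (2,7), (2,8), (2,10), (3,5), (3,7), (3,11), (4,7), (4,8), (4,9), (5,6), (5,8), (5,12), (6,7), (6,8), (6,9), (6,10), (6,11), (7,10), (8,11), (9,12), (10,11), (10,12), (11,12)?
6 (attained at vertices 6, 7)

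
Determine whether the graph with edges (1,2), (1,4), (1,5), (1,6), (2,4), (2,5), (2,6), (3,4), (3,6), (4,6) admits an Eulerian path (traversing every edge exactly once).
Yes — and in fact it has an Eulerian circuit (the graph is connected and all 6 vertices have even degree)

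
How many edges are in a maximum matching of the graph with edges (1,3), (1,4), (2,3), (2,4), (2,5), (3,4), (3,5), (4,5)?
2 (matching: (2,4), (3,5); upper bound floor(n/2) = floor(5/2) = 2)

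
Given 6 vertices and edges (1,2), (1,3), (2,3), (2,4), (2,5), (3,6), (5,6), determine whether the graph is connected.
Yes (BFS from 1 visits [1, 2, 3, 4, 5, 6] — all 6 vertices reached)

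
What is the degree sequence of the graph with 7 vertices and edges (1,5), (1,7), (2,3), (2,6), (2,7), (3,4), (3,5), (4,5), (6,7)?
[3, 3, 3, 3, 2, 2, 2] (degrees: deg(1)=2, deg(2)=3, deg(3)=3, deg(4)=2, deg(5)=3, deg(6)=2, deg(7)=3)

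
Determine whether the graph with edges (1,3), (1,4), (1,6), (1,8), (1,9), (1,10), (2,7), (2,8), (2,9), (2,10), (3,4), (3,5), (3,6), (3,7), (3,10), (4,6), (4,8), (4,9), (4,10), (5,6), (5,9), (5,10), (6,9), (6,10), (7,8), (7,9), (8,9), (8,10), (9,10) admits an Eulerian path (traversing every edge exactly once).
Yes — and in fact it has an Eulerian circuit (the graph is connected and all 10 vertices have even degree)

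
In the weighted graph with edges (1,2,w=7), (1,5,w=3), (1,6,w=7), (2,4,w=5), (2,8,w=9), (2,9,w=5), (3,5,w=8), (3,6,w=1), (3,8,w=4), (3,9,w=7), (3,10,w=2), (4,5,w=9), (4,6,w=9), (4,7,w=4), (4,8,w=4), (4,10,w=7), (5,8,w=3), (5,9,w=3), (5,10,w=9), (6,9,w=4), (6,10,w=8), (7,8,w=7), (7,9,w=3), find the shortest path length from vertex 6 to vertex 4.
9 (path: 6 -> 4; weights 9 = 9)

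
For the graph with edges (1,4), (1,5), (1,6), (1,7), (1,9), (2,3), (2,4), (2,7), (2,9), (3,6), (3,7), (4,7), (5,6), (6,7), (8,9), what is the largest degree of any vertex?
5 (attained at vertices 1, 7)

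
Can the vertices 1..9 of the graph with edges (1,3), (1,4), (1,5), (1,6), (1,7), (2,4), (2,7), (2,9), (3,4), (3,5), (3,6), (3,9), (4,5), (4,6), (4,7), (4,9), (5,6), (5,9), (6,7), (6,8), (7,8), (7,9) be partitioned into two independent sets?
No (odd cycle of length 3: 7 -> 1 -> 4 -> 7)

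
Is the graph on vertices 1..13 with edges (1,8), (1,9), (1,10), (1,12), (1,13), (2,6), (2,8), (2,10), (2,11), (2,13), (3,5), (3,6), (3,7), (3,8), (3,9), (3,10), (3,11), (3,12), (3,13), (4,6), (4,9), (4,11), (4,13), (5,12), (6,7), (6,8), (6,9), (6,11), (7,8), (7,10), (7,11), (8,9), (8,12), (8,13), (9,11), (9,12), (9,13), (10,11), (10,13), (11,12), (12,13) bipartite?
No (odd cycle of length 3: 8 -> 1 -> 12 -> 8)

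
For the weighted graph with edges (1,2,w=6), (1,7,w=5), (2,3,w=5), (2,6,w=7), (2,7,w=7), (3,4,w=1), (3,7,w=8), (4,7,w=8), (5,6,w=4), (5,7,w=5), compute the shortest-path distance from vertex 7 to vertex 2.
7 (path: 7 -> 2; weights 7 = 7)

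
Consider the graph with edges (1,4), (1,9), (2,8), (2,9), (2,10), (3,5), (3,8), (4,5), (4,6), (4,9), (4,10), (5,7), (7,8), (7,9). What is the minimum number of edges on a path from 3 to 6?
3 (path: 3 -> 5 -> 4 -> 6, 3 edges)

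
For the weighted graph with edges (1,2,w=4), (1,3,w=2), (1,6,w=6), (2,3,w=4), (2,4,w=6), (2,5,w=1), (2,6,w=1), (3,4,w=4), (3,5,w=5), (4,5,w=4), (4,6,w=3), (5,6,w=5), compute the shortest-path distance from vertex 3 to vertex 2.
4 (path: 3 -> 2; weights 4 = 4)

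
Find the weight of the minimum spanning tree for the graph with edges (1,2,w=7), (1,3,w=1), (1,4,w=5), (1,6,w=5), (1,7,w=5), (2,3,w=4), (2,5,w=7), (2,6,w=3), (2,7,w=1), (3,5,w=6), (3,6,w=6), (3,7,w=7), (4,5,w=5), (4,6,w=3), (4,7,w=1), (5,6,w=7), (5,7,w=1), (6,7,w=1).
9 (MST edges: (1,3,w=1), (2,3,w=4), (2,7,w=1), (4,7,w=1), (5,7,w=1), (6,7,w=1); sum of weights 1 + 4 + 1 + 1 + 1 + 1 = 9)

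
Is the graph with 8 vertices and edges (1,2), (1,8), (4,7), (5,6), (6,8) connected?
No, it has 3 components: {1, 2, 5, 6, 8}, {3}, {4, 7}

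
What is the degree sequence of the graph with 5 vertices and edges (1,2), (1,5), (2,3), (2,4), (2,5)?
[4, 2, 2, 1, 1] (degrees: deg(1)=2, deg(2)=4, deg(3)=1, deg(4)=1, deg(5)=2)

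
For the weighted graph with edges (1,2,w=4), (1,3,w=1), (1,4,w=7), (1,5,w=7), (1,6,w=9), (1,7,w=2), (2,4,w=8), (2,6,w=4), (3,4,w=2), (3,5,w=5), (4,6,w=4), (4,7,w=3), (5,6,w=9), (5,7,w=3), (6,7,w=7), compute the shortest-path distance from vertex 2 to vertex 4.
7 (path: 2 -> 1 -> 3 -> 4; weights 4 + 1 + 2 = 7)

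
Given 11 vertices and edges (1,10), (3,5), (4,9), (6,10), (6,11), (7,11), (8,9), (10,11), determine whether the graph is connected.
No, it has 4 components: {1, 6, 7, 10, 11}, {2}, {3, 5}, {4, 8, 9}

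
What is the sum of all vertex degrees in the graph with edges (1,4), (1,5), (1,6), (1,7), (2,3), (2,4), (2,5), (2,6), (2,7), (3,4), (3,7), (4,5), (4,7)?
26 (handshake: sum of degrees = 2|E| = 2 x 13 = 26)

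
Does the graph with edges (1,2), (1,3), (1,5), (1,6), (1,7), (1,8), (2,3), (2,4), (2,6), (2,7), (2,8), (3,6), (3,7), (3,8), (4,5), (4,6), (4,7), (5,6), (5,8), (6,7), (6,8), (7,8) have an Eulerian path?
Yes (the graph is connected and exactly 2 vertices have odd degree: {3, 6}; any Eulerian path must start and end at those)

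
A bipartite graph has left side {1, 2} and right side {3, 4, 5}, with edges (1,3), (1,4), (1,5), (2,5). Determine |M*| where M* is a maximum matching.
2 (matching: (1,4), (2,5); upper bound min(|L|,|R|) = min(2,3) = 2)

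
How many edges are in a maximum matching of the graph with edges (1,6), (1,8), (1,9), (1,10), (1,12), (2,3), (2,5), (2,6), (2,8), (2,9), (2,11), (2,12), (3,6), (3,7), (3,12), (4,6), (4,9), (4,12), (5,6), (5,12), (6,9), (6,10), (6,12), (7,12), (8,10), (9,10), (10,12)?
6 (matching: (1,8), (2,11), (3,7), (4,6), (5,12), (9,10); upper bound floor(n/2) = floor(12/2) = 6)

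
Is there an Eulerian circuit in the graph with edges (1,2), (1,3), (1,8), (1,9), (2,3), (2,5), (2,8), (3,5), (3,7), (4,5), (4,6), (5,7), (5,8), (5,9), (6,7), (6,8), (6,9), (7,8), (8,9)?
Yes (the graph is connected and all 9 vertices have even degree)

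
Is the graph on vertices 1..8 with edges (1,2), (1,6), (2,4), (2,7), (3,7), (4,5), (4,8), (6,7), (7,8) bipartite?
Yes. Partition: {1, 4, 7}, {2, 3, 5, 6, 8}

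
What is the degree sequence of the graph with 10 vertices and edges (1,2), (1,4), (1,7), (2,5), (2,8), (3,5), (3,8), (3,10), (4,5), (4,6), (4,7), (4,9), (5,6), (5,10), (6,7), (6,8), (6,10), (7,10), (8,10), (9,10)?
[6, 5, 5, 5, 4, 4, 3, 3, 3, 2] (degrees: deg(1)=3, deg(2)=3, deg(3)=3, deg(4)=5, deg(5)=5, deg(6)=5, deg(7)=4, deg(8)=4, deg(9)=2, deg(10)=6)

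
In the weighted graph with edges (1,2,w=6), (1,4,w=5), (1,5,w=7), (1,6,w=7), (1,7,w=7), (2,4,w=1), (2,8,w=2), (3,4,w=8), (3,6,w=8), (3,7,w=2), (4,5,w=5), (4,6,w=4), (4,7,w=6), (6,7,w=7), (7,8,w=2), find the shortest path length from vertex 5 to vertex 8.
8 (path: 5 -> 4 -> 2 -> 8; weights 5 + 1 + 2 = 8)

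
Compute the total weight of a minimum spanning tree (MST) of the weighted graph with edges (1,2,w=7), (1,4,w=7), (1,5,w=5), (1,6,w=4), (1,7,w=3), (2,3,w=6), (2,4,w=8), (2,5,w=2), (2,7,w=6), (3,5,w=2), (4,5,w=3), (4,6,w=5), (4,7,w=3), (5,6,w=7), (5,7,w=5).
17 (MST edges: (1,6,w=4), (1,7,w=3), (2,5,w=2), (3,5,w=2), (4,5,w=3), (4,7,w=3); sum of weights 4 + 3 + 2 + 2 + 3 + 3 = 17)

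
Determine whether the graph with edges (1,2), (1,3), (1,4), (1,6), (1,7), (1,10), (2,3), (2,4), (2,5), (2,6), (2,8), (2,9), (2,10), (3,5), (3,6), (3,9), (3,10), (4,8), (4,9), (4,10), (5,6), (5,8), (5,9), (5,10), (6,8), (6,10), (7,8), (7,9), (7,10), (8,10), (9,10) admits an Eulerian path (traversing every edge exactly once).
Yes (the graph is connected and exactly 2 vertices have odd degree: {4, 10}; any Eulerian path must start and end at those)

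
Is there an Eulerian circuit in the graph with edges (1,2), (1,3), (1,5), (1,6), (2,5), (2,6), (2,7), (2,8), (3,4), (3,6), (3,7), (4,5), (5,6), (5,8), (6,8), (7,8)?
No (4 vertices have odd degree: {2, 5, 6, 7}; Eulerian circuit requires 0)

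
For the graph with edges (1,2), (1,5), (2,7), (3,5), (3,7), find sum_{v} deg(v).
10 (handshake: sum of degrees = 2|E| = 2 x 5 = 10)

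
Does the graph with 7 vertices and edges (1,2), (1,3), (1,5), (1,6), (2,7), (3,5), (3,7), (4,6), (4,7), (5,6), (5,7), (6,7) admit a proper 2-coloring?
No (odd cycle of length 3: 3 -> 1 -> 5 -> 3)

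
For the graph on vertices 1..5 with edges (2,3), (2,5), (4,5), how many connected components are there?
2 (components: {1}, {2, 3, 4, 5})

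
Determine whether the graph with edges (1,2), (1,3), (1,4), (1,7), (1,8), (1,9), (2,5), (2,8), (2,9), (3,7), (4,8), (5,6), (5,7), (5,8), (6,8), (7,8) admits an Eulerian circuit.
Yes (the graph is connected and all 9 vertices have even degree)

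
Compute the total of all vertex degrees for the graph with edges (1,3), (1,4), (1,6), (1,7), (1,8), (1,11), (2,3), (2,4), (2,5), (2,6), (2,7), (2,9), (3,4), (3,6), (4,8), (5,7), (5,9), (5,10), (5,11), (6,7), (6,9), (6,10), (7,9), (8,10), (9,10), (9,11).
52 (handshake: sum of degrees = 2|E| = 2 x 26 = 52)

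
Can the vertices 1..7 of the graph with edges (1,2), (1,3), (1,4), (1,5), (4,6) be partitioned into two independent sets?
Yes. Partition: {1, 6, 7}, {2, 3, 4, 5}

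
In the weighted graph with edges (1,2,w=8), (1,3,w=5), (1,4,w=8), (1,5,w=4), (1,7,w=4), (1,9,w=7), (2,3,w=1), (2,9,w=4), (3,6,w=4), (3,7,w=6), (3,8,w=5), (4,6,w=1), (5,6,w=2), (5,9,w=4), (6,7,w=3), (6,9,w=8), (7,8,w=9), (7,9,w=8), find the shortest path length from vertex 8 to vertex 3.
5 (path: 8 -> 3; weights 5 = 5)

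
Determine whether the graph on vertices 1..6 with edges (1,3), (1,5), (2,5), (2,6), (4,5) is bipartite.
Yes. Partition: {1, 2, 4}, {3, 5, 6}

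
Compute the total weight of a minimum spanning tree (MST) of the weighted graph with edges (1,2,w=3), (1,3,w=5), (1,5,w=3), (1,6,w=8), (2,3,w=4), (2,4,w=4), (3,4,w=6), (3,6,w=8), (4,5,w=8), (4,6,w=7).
21 (MST edges: (1,2,w=3), (1,5,w=3), (2,3,w=4), (2,4,w=4), (4,6,w=7); sum of weights 3 + 3 + 4 + 4 + 7 = 21)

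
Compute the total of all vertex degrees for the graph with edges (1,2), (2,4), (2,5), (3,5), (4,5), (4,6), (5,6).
14 (handshake: sum of degrees = 2|E| = 2 x 7 = 14)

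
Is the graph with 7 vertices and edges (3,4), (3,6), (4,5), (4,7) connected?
No, it has 3 components: {1}, {2}, {3, 4, 5, 6, 7}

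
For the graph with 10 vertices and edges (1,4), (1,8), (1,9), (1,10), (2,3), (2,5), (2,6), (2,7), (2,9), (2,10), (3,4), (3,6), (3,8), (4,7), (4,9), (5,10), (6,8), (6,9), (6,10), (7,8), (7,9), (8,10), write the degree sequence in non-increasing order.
[6, 5, 5, 5, 5, 4, 4, 4, 4, 2] (degrees: deg(1)=4, deg(2)=6, deg(3)=4, deg(4)=4, deg(5)=2, deg(6)=5, deg(7)=4, deg(8)=5, deg(9)=5, deg(10)=5)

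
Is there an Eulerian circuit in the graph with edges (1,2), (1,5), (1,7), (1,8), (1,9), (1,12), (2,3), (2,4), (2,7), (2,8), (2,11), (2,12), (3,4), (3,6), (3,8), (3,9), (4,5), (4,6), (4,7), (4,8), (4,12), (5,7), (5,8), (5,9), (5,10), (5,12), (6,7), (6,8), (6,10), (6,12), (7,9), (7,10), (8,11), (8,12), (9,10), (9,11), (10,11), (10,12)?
No (6 vertices have odd degree: {2, 3, 4, 5, 7, 12}; Eulerian circuit requires 0)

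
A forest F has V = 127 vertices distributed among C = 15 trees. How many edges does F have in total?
112 (Each of the 15 component trees on V_i vertices has V_i - 1 edges; summing gives V - C = 127 - 15 = 112)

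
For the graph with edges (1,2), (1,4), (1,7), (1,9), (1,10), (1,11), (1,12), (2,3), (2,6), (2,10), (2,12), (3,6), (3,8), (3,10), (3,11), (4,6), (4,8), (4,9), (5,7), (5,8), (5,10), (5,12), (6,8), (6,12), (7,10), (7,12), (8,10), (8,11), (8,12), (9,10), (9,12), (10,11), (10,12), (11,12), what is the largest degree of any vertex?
9 (attained at vertices 10, 12)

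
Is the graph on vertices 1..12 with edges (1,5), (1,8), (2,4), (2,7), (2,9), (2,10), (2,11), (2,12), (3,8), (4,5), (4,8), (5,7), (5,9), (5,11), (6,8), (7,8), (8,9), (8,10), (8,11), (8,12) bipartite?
Yes. Partition: {1, 3, 4, 6, 7, 9, 10, 11, 12}, {2, 5, 8}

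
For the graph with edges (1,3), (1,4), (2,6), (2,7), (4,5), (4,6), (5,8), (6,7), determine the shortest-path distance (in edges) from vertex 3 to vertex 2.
4 (path: 3 -> 1 -> 4 -> 6 -> 2, 4 edges)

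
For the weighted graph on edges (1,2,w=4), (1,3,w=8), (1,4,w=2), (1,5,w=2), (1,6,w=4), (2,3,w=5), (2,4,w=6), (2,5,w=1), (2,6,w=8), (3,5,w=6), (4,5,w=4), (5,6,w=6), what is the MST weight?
14 (MST edges: (1,4,w=2), (1,5,w=2), (1,6,w=4), (2,3,w=5), (2,5,w=1); sum of weights 2 + 2 + 4 + 5 + 1 = 14)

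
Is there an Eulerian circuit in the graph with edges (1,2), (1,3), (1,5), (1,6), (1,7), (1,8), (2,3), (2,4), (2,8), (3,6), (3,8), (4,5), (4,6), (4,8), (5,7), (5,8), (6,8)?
Yes (the graph is connected and all 8 vertices have even degree)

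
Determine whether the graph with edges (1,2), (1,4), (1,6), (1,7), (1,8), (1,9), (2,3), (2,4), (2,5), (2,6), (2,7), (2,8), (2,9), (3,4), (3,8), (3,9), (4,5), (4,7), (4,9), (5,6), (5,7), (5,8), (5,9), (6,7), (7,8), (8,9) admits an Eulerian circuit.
Yes (the graph is connected and all 9 vertices have even degree)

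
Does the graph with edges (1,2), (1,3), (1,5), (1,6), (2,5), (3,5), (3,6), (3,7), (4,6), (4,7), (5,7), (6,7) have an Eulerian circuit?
Yes (the graph is connected and all 7 vertices have even degree)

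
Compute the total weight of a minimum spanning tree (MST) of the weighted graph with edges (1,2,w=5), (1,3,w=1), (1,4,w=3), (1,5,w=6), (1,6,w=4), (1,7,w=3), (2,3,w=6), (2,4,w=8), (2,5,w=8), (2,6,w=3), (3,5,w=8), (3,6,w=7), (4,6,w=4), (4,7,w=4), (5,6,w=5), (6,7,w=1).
16 (MST edges: (1,3,w=1), (1,4,w=3), (1,7,w=3), (2,6,w=3), (5,6,w=5), (6,7,w=1); sum of weights 1 + 3 + 3 + 3 + 5 + 1 = 16)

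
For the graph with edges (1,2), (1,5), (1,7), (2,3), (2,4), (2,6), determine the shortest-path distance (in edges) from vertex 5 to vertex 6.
3 (path: 5 -> 1 -> 2 -> 6, 3 edges)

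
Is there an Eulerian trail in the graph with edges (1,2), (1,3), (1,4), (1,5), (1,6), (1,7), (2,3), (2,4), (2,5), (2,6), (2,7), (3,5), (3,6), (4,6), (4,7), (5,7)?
Yes — and in fact it has an Eulerian circuit (the graph is connected and all 7 vertices have even degree)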